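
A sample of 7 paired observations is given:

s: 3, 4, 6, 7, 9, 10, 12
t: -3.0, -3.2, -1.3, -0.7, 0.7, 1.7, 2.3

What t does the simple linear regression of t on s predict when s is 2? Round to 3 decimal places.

n = 7, Σx = 51, Σy = -3.5, Σxy = 16.4, Σx² = 435
Sxx = Σx² − (Σx)²/n = 435 − 371.571429 = 63.428571
Sxy = Σxy − (Σx)(Σy)/n = 16.4 − (-25.5) = 41.9
b = Sxy/Sxx = 41.9/63.428571 = 0.660586
a = ȳ − b·x̄ = -0.5 − 0.660586·7.285714 = -5.312838
ŷ(2) = a + b·2 = -5.312838 + 0.660586·2 = -3.991667

-3.992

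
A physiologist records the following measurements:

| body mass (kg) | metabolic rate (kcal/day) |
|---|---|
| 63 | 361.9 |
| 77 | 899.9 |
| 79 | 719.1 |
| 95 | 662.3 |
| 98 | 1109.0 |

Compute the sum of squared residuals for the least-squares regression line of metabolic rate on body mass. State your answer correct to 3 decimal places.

n = 5, Σx = 412, Σy = 3752.2, Σxy = 320501.4, Σx² = 34768, Σy² = 3126418.72
Sxx = Σx² − (Σx)²/n = 34768 − 33948.8 = 819.2
Sxy = Σxy − (Σx)(Σy)/n = 320501.4 − 309181.28 = 11320.12
Syy = Σy² − (Σy)²/n = 3126418.72 − 2815800.968 = 310617.752
b = Sxy/Sxx = 11320.12/819.2 = 13.818506
SSE = Syy − b·Sxy = 310617.752 − 13.818506·11320.12 = 154190.607451

154190.607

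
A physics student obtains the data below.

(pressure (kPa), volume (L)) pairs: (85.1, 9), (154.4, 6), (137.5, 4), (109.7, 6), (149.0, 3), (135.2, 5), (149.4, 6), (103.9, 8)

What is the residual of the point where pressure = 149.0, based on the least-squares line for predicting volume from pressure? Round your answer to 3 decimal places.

n = 8, Σx = 1024.2, Σy = 47, Σxy = 5751.1, Σx² = 135617.32
Sxx = Σx² − (Σx)²/n = 135617.32 − 131123.205 = 4494.115
Sxy = Σxy − (Σx)(Σy)/n = 5751.1 − 6017.175 = -266.075
b = Sxy/Sxx = -266.075/4494.115 = -0.059205
a = ȳ − b·x̄ = 5.875 − (-0.059205)·128.025 = 13.454746
ŷ(149.0) = 13.454746 + (-0.059205)·149 = 4.633171
residual = y − ŷ = 3 − 4.633171 = -1.633171

-1.633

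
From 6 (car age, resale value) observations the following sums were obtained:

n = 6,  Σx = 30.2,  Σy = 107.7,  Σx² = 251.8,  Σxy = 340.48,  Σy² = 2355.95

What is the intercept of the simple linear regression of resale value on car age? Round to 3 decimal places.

28.119

Sxx = Σx² − (Σx)²/n = 251.8 − 152.006667 = 99.793333
Sxy = Σxy − (Σx)(Σy)/n = 340.48 − 542.09 = -201.61
b = Sxy/Sxx = -201.61/99.793333 = -2.020275
a = ȳ − b·x̄ = 17.95 − (-2.020275)·5.033333 = 28.118719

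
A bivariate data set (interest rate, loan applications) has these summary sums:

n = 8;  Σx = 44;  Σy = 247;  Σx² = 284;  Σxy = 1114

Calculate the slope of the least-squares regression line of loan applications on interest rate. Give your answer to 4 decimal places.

-5.8214

Sxx = Σx² − (Σx)²/n = 284 − 242 = 42
Sxy = Σxy − (Σx)(Σy)/n = 1114 − 1358.5 = -244.5
b = Sxy/Sxx = -244.5/42 = -5.821429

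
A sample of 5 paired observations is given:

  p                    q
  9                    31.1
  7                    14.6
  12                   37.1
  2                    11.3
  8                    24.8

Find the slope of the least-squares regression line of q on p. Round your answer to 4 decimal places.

2.7192

n = 5, Σx = 38, Σy = 118.9, Σxy = 1048.3, Σx² = 342
Sxx = Σx² − (Σx)²/n = 342 − 288.8 = 53.2
Sxy = Σxy − (Σx)(Σy)/n = 1048.3 − 903.64 = 144.66
b = Sxy/Sxx = 144.66/53.2 = 2.719173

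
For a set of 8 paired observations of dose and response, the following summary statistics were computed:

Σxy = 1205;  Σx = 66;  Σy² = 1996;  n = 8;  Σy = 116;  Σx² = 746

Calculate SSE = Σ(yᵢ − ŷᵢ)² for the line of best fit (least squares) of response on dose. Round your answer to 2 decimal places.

8.77

Sxx = Σx² − (Σx)²/n = 746 − 544.5 = 201.5
Sxy = Σxy − (Σx)(Σy)/n = 1205 − 957 = 248
Syy = Σy² − (Σy)²/n = 1996 − 1682 = 314
b = Sxy/Sxx = 248/201.5 = 1.230769
SSE = Syy − b·Sxy = 314 − 1.230769·248 = 8.769231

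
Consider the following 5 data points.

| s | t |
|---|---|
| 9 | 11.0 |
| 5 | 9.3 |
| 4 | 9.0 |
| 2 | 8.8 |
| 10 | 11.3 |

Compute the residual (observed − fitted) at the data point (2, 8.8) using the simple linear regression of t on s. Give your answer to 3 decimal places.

n = 5, Σx = 30, Σy = 49.4, Σxy = 312.1, Σx² = 226
Sxx = Σx² − (Σx)²/n = 226 − 180 = 46
Sxy = Σxy − (Σx)(Σy)/n = 312.1 − 296.4 = 15.7
b = Sxy/Sxx = 15.7/46 = 0.341304
a = ȳ − b·x̄ = 9.88 − 0.341304·6 = 7.832174
ŷ(2) = 7.832174 + 0.341304·2 = 8.514783
residual = y − ŷ = 8.8 − 8.514783 = 0.285217

0.285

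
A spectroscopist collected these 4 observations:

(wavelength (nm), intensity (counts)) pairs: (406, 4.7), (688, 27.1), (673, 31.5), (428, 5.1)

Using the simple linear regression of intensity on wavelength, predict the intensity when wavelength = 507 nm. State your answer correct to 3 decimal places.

n = 4, Σx = 2195, Σy = 68.4, Σxy = 43935.3, Σx² = 1274293
Sxx = Σx² − (Σx)²/n = 1274293 − 1204506.25 = 69786.75
Sxy = Σxy − (Σx)(Σy)/n = 43935.3 − 37534.5 = 6400.8
b = Sxy/Sxx = 6400.8/69786.75 = 0.091719
a = ȳ − b·x̄ = 17.1 − 0.091719·548.75 = -33.231030
ŷ(507) = a + b·507 = -33.231030 + 0.091719·507 = 13.270714

13.271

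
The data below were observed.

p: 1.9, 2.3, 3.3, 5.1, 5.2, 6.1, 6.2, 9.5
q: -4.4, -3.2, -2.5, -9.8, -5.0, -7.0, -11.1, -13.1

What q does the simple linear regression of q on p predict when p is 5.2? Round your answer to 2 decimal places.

n = 8, Σx = 39.6, Σy = -56.1, Σxy = -335.92, Σx² = 238.74
Sxx = Σx² − (Σx)²/n = 238.74 − 196.02 = 42.72
Sxy = Σxy − (Σx)(Σy)/n = -335.92 − (-277.695) = -58.225
b = Sxy/Sxx = -58.225/42.72 = -1.362945
a = ȳ − b·x̄ = -7.0125 − (-1.362945)·4.95 = -0.265923
ŷ(5.2) = a + b·5.2 = -0.265923 + (-1.362945)·5.2 = -7.353236

-7.35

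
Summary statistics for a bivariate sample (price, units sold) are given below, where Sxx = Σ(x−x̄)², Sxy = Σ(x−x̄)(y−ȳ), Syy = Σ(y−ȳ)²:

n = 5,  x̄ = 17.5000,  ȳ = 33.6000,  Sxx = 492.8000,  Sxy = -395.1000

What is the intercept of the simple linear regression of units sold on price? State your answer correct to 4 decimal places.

47.6305

b = Sxy/Sxx = -395.1/492.8 = -0.801745
a = ȳ − b·x̄ = 33.6 − (-0.801745)·17.5 = 47.630540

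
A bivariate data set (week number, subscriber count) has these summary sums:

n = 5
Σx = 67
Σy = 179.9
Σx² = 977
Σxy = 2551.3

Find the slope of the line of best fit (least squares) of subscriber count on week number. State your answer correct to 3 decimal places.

Sxx = Σx² − (Σx)²/n = 977 − 897.8 = 79.2
Sxy = Σxy − (Σx)(Σy)/n = 2551.3 − 2410.66 = 140.64
b = Sxy/Sxx = 140.64/79.2 = 1.775758

1.776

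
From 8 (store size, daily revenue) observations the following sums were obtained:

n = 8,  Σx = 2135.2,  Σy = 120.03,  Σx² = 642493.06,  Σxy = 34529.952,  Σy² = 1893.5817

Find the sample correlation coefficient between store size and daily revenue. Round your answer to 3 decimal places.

0.961

Sxx = Σx² − (Σx)²/n = 642493.06 − 569884.88 = 72608.18
Sxy = Σxy − (Σx)(Σy)/n = 34529.952 − 32036.007 = 2493.945
Syy = Σy² − (Σy)²/n = 1893.5817 − 1800.900112 = 92.681588
r = Sxy/√(Sxx·Syy) = 2493.945/√(6729441.387886) = 2493.945/2594.116687 = 0.961385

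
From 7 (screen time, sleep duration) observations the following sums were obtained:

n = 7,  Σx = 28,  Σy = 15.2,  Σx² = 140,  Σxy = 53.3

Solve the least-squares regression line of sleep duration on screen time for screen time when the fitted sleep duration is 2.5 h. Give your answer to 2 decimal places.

2.77

Sxx = Σx² − (Σx)²/n = 140 − 112 = 28
Sxy = Σxy − (Σx)(Σy)/n = 53.3 − 60.8 = -7.5
b = Sxy/Sxx = -7.5/28 = -0.267857
a = ȳ − b·x̄ = 2.171429 − (-0.267857)·4 = 3.242857
Set a + b·x = 2.5: x = (2.5 − 3.242857) / (-0.267857) = 2.773333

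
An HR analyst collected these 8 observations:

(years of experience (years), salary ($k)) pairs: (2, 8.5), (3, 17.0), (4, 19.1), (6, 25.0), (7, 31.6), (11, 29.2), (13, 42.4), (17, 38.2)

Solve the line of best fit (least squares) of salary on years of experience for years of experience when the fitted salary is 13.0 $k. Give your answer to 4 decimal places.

0.8676

n = 8, Σx = 63, Σy = 211, Σxy = 2037.4, Σx² = 693
Sxx = Σx² − (Σx)²/n = 693 − 496.125 = 196.875
Sxy = Σxy − (Σx)(Σy)/n = 2037.4 − 1661.625 = 375.775
b = Sxy/Sxx = 375.775/196.875 = 1.908698
a = ȳ − b·x̄ = 26.375 − 1.908698·7.875 = 11.344
Set a + b·x = 13.0: x = (13.0 − 11.344) / 1.908698 = 0.867607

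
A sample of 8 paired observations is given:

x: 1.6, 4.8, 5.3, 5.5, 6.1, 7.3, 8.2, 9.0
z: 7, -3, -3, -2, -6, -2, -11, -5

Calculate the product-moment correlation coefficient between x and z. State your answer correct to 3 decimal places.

n = 8, Σx = 47.8, Σy = -25, Σxy = -216.5, Σx² = 322.68, Σy² = 257
Sxx = Σx² − (Σx)²/n = 322.68 − 285.605 = 37.075
Sxy = Σxy − (Σx)(Σy)/n = -216.5 − (-149.375) = -67.125
Syy = Σy² − (Σy)²/n = 257 − 78.125 = 178.875
r = Sxy/√(Sxx·Syy) = -67.125/√(6631.790625) = -67.125/81.435807 = -0.824269

-0.824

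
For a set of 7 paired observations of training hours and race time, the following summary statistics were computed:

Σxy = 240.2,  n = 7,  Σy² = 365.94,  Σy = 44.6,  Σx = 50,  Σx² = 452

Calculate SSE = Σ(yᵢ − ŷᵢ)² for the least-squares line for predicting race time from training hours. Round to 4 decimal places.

17.0234

Sxx = Σx² − (Σx)²/n = 452 − 357.142857 = 94.857143
Sxy = Σxy − (Σx)(Σy)/n = 240.2 − 318.571429 = -78.371429
Syy = Σy² − (Σy)²/n = 365.94 − 284.165714 = 81.774286
b = Sxy/Sxx = -78.371429/94.857143 = -0.826205
SSE = Syy − b·Sxy = 81.774286 − (-0.826205)·(-78.371429) = 17.023434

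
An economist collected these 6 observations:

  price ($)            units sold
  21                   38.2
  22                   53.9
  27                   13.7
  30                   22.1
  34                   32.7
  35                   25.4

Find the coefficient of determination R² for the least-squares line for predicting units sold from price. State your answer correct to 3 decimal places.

0.273

n = 6, Σx = 169, Σy = 186, Σxy = 5021.7, Σx² = 4935, Σy² = 6755
Sxx = Σx² − (Σx)²/n = 4935 − 4760.166667 = 174.833333
Sxy = Σxy − (Σx)(Σy)/n = 5021.7 − 5239 = -217.3
Syy = Σy² − (Σy)²/n = 6755 − 5766 = 989
R² = Sxy²/(Sxx·Syy) = (-217.3)²/(174.833333·989) = 0.273086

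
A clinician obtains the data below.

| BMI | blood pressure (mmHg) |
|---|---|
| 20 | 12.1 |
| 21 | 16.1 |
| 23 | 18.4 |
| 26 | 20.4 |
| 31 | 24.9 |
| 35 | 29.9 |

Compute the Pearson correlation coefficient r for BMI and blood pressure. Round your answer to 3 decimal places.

0.983

n = 6, Σx = 156, Σy = 121.8, Σxy = 3352.1, Σx² = 4232, Σy² = 2674.36
Sxx = Σx² − (Σx)²/n = 4232 − 4056 = 176
Sxy = Σxy − (Σx)(Σy)/n = 3352.1 − 3166.8 = 185.3
Syy = Σy² − (Σy)²/n = 2674.36 − 2472.54 = 201.82
r = Sxy/√(Sxx·Syy) = 185.3/√(35520.32) = 185.3/188.468353 = 0.983189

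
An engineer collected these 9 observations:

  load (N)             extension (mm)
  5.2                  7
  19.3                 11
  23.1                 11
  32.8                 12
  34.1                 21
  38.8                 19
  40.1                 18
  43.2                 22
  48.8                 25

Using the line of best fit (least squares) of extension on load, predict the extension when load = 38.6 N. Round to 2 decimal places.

19.07

n = 9, Σx = 285.4, Σy = 146, Σxy = 5241.9, Σx² = 10532.92
Sxx = Σx² − (Σx)²/n = 10532.92 − 9050.351111 = 1482.568889
Sxy = Σxy − (Σx)(Σy)/n = 5241.9 − 4629.822222 = 612.077778
b = Sxy/Sxx = 612.077778/1482.568889 = 0.412849
a = ȳ − b·x̄ = 16.222222 − 0.412849·31.711111 = 3.130307
ŷ(38.6) = a + b·38.6 = 3.130307 + 0.412849·38.6 = 19.066296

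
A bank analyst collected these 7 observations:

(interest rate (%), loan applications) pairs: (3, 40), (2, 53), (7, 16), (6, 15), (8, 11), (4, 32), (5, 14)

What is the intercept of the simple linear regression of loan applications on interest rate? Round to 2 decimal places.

59.96

n = 7, Σx = 35, Σy = 181, Σxy = 714, Σx² = 203
Sxx = Σx² − (Σx)²/n = 203 − 175 = 28
Sxy = Σxy − (Σx)(Σy)/n = 714 − 905 = -191
b = Sxy/Sxx = -191/28 = -6.821429
a = ȳ − b·x̄ = 25.857143 − (-6.821429)·5 = 59.964286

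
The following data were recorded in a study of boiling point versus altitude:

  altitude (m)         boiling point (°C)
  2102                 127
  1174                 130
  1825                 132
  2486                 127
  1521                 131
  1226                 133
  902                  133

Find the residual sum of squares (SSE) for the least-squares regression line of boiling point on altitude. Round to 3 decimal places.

13.775

n = 7, Σx = 11236, Σy = 913, Σxy = 1458471, Σx² = 19937622, Σy² = 119121
Sxx = Σx² − (Σx)²/n = 19937622 − 18035385.142857 = 1902236.857143
Sxy = Σxy − (Σx)(Σy)/n = 1458471 − 1465495.428571 = -7024.428571
Syy = Σy² − (Σy)²/n = 119121 − 119081.285714 = 39.714286
b = Sxy/Sxx = -7024.428571/1902236.857143 = -0.003693
SSE = Syy − b·Sxy = 39.714286 − (-0.003693)·(-7024.428571) = 13.775036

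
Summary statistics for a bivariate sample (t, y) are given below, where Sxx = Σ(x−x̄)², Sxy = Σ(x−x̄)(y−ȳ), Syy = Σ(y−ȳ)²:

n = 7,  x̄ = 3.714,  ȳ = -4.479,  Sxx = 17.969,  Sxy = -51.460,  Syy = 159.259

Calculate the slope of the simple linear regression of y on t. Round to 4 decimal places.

b = Sxy/Sxx = -51.46/17.969 = -2.863821

-2.8638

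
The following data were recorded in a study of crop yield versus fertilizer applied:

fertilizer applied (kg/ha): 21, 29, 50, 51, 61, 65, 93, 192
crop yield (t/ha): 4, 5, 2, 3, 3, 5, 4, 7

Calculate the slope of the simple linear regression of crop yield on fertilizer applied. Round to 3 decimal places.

n = 8, Σx = 562, Σy = 33, Σxy = 2706, Σx² = 59842
Sxx = Σx² − (Σx)²/n = 59842 − 39480.5 = 20361.5
Sxy = Σxy − (Σx)(Σy)/n = 2706 − 2318.25 = 387.75
b = Sxy/Sxx = 387.75/20361.5 = 0.019043

0.019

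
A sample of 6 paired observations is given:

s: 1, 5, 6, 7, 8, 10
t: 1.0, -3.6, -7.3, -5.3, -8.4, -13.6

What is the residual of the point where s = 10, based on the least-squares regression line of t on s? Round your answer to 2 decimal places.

n = 6, Σx = 37, Σy = -37.2, Σxy = -301.1, Σx² = 275
Sxx = Σx² − (Σx)²/n = 275 − 228.166667 = 46.833333
Sxy = Σxy − (Σx)(Σy)/n = -301.1 − (-229.4) = -71.7
b = Sxy/Sxx = -71.7/46.833333 = -1.530961
a = ȳ − b·x̄ = -6.2 − (-1.530961)·6.166667 = 3.240925
ŷ(10) = 3.240925 + (-1.530961)·10 = -12.068683
residual = y − ŷ = -13.6 − (-12.068683) = -1.531317

-1.53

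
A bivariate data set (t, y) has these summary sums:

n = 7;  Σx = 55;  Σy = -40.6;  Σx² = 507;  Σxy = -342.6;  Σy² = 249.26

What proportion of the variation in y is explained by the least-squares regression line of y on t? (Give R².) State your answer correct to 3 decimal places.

0.540

Sxx = Σx² − (Σx)²/n = 507 − 432.142857 = 74.857143
Sxy = Σxy − (Σx)(Σy)/n = -342.6 − (-319) = -23.6
Syy = Σy² − (Σy)²/n = 249.26 − 235.48 = 13.78
R² = Sxy²/(Sxx·Syy) = (-23.6)²/(74.857143·13.78) = 0.539935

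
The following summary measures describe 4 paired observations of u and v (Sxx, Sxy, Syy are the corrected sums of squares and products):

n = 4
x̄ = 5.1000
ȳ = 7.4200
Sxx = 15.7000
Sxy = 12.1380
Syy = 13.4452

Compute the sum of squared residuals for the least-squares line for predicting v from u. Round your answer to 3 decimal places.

b = Sxy/Sxx = 12.138/15.7 = 0.773121
SSE = Syy − b·Sxy = 13.4452 − 0.773121·12.138 = 4.061057

4.061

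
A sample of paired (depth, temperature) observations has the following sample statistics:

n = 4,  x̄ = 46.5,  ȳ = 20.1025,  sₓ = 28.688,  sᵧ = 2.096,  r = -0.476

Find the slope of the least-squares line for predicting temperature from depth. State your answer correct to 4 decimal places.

b = r · sᵧ/sₓ = -0.476 · 2.096/28.688 = -0.034777

-0.0348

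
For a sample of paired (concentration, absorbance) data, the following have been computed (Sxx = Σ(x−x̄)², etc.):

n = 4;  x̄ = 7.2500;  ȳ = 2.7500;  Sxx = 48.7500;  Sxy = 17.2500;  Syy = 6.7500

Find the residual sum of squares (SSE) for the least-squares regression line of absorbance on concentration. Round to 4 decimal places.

0.6462

b = Sxy/Sxx = 17.25/48.75 = 0.353846
SSE = Syy − b·Sxy = 6.75 − 0.353846·17.25 = 0.646154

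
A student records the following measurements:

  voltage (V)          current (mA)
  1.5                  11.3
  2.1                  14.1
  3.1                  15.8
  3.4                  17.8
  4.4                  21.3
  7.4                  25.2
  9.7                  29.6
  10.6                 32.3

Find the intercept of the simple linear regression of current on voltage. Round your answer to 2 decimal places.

n = 8, Σx = 42.2, Σy = 167.4, Σxy = 1065.76, Σx² = 308.4
Sxx = Σx² − (Σx)²/n = 308.4 − 222.605 = 85.795
Sxy = Σxy − (Σx)(Σy)/n = 1065.76 − 883.035 = 182.725
b = Sxy/Sxx = 182.725/85.795 = 2.129786
a = ȳ − b·x̄ = 20.925 − 2.129786·5.275 = 9.690378

9.69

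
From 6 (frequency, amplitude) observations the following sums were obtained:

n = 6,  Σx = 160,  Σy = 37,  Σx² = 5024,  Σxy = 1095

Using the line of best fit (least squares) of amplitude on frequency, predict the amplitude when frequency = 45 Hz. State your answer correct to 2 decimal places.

8.79

Sxx = Σx² − (Σx)²/n = 5024 − 4266.666667 = 757.333333
Sxy = Σxy − (Σx)(Σy)/n = 1095 − 986.666667 = 108.333333
b = Sxy/Sxx = 108.333333/757.333333 = 0.143046
a = ȳ − b·x̄ = 6.166667 − 0.143046·26.666667 = 2.352113
ŷ(45) = a + b·45 = 2.352113 + 0.143046·45 = 8.789173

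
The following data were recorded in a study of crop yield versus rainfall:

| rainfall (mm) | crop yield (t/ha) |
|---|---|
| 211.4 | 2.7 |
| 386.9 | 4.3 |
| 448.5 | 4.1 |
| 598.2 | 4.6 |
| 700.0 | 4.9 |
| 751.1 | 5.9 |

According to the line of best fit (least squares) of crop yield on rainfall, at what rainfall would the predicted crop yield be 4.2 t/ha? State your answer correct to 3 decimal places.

n = 6, Σx = 3096.1, Σy = 26.5, Σxy = 14686.51, Σx² = 1807528.27
Sxx = Σx² − (Σx)²/n = 1807528.27 − 1597639.201667 = 209889.068333
Sxy = Σxy − (Σx)(Σy)/n = 14686.51 − 13674.441667 = 1012.068333
b = Sxy/Sxx = 1012.068333/209889.068333 = 0.004822
a = ȳ − b·x̄ = 4.416667 − 0.004822·516.016667 = 1.928475
Set a + b·x = 4.2: x = (4.2 − 1.928475) / 0.004822 = 471.082977

471.083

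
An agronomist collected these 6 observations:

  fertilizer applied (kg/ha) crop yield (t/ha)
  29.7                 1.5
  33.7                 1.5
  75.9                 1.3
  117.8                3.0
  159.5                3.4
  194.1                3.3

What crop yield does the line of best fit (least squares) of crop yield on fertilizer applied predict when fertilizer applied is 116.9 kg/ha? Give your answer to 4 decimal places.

2.5373

n = 6, Σx = 610.7, Σy = 14, Σxy = 1730, Σx² = 84770.49
Sxx = Σx² − (Σx)²/n = 84770.49 − 62159.081667 = 22611.408333
Sxy = Σxy − (Σx)(Σy)/n = 1730 − 1424.966667 = 305.033333
b = Sxy/Sxx = 305.033333/22611.408333 = 0.013490
a = ȳ − b·x̄ = 2.333333 − 0.013490·101.783333 = 0.960252
ŷ(116.9) = a + b·116.9 = 0.960252 + 0.013490·116.9 = 2.537261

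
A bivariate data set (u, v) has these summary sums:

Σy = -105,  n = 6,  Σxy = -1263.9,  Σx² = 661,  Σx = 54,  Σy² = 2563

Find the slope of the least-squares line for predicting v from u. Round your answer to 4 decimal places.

-1.8223

Sxx = Σx² − (Σx)²/n = 661 − 486 = 175
Sxy = Σxy − (Σx)(Σy)/n = -1263.9 − (-945) = -318.9
b = Sxy/Sxx = -318.9/175 = -1.822286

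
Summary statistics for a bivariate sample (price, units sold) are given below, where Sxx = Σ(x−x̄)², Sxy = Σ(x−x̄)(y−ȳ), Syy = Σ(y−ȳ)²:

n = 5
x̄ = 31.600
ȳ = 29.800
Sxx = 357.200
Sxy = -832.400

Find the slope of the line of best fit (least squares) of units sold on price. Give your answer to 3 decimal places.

-2.330

b = Sxy/Sxx = -832.4/357.2 = -2.330347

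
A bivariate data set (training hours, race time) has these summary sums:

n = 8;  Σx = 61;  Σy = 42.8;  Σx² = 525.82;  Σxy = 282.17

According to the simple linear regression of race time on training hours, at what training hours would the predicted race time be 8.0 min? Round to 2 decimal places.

3.98

Sxx = Σx² − (Σx)²/n = 525.82 − 465.125 = 60.695
Sxy = Σxy − (Σx)(Σy)/n = 282.17 − 326.35 = -44.18
b = Sxy/Sxx = -44.18/60.695 = -0.727902
a = ȳ − b·x̄ = 5.35 − (-0.727902)·7.625 = 10.900251
Set a + b·x = 8.0: x = (8.0 − 10.900251) / (-0.727902) = 3.984399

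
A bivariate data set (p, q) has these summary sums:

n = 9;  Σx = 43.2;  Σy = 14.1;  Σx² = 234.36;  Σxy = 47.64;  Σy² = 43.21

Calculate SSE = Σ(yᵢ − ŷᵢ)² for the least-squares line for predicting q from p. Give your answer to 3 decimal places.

6.246

Sxx = Σx² − (Σx)²/n = 234.36 − 207.36 = 27
Sxy = Σxy − (Σx)(Σy)/n = 47.64 − 67.68 = -20.04
Syy = Σy² − (Σy)²/n = 43.21 − 22.09 = 21.12
b = Sxy/Sxx = -20.04/27 = -0.742222
SSE = Syy − b·Sxy = 21.12 − (-0.742222)·(-20.04) = 6.245867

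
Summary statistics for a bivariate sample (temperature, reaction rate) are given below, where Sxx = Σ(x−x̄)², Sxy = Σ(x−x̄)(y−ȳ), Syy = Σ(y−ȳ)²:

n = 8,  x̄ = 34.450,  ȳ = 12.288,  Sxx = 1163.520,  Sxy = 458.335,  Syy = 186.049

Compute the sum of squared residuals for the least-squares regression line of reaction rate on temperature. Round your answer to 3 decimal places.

5.501

b = Sxy/Sxx = 458.335/1163.52 = 0.393921
SSE = Syy − b·Sxy = 186.049 − 0.393921·458.335 = 5.501203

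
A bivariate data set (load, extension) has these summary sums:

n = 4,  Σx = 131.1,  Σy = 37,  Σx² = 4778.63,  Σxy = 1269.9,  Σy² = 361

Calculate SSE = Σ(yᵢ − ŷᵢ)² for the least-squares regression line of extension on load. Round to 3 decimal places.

11.954

Sxx = Σx² − (Σx)²/n = 4778.63 − 4296.8025 = 481.8275
Sxy = Σxy − (Σx)(Σy)/n = 1269.9 − 1212.675 = 57.225
Syy = Σy² − (Σy)²/n = 361 − 342.25 = 18.75
b = Sxy/Sxx = 57.225/481.8275 = 0.118767
SSE = Syy − b·Sxy = 18.75 − 0.118767·57.225 = 11.953583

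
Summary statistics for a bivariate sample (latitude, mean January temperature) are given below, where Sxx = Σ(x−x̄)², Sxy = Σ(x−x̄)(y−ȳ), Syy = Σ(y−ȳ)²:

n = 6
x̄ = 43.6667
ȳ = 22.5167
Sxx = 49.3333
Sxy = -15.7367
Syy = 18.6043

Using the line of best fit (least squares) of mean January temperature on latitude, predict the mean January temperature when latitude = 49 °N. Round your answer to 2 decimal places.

20.82

b = Sxy/Sxx = -15.7367/49.3333 = -0.318987
a = ȳ − b·x̄ = 22.5167 − (-0.318987)·43.6667 = 36.445826
ŷ(49) = a + b·49 = 36.445826 + (-0.318987)·49 = 20.815445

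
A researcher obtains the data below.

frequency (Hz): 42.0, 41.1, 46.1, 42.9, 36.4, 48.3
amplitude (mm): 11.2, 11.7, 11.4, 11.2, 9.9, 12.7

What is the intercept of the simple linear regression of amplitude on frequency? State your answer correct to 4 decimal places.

3.1638

n = 6, Σx = 256.8, Σy = 68.1, Σxy = 2931.06, Σx² = 11076.68
Sxx = Σx² − (Σx)²/n = 11076.68 − 10991.04 = 85.64
Sxy = Σxy − (Σx)(Σy)/n = 2931.06 − 2914.68 = 16.38
b = Sxy/Sxx = 16.38/85.64 = 0.191266
a = ȳ − b·x̄ = 11.35 − 0.191266·42.8 = 3.163825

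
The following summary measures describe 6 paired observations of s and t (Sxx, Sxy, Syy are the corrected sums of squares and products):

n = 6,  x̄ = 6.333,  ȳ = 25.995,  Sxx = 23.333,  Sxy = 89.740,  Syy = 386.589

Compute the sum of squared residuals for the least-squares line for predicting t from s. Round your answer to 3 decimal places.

41.444

b = Sxy/Sxx = 89.74/23.333 = 3.846055
SSE = Syy − b·Sxy = 386.589 − 3.846055·89.74 = 41.444029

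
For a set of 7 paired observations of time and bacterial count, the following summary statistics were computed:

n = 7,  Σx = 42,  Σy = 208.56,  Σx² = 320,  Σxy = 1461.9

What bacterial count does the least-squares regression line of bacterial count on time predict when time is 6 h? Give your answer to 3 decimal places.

29.794

Sxx = Σx² − (Σx)²/n = 320 − 252 = 68
Sxy = Σxy − (Σx)(Σy)/n = 1461.9 − 1251.36 = 210.54
b = Sxy/Sxx = 210.54/68 = 3.096176
a = ȳ − b·x̄ = 29.794286 − 3.096176·6 = 11.217227
ŷ(6) = a + b·6 = 11.217227 + 3.096176·6 = 29.794286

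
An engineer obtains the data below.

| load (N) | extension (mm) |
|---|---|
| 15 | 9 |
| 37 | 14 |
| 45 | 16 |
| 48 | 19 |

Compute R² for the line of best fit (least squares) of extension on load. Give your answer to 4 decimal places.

n = 4, Σx = 145, Σy = 58, Σxy = 2285, Σx² = 5923, Σy² = 894
Sxx = Σx² − (Σx)²/n = 5923 − 5256.25 = 666.75
Sxy = Σxy − (Σx)(Σy)/n = 2285 − 2102.5 = 182.5
Syy = Σy² − (Σy)²/n = 894 − 841 = 53
R² = Sxy²/(Sxx·Syy) = (182.5)²/(666.75·53) = 0.942512

0.9425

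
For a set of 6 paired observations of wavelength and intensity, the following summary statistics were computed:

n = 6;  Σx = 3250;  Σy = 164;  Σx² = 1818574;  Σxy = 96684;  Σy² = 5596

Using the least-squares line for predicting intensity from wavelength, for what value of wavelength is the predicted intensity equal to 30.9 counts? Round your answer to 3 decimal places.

Sxx = Σx² − (Σx)²/n = 1818574 − 1760416.666667 = 58157.333333
Sxy = Σxy − (Σx)(Σy)/n = 96684 − 88833.333333 = 7850.666667
b = Sxy/Sxx = 7850.666667/58157.333333 = 0.134990
a = ȳ − b·x̄ = 27.333333 − 0.134990·541.666667 = -45.786327
Set a + b·x = 30.9: x = (30.9 − (-45.786327)) / 0.134990 = 568.088349

568.088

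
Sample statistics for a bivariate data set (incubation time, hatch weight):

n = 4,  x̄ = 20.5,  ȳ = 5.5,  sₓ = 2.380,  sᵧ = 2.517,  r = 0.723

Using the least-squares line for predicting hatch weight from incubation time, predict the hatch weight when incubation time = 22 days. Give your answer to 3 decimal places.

b = r · sᵧ/sₓ = 0.723 · 2.517/2.38 = 0.764618
a = ȳ − b·x̄ = 5.5 − 0.764618·20.5 = -10.174670
ŷ(22) = a + b·22 = -10.174670 + 0.764618·22 = 6.646927

6.647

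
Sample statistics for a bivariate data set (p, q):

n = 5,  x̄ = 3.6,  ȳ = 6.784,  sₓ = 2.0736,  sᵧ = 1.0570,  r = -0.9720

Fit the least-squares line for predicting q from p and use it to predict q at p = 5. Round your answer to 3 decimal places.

b = r · sᵧ/sₓ = -0.972 · 1.057/2.0736 = -0.495469
a = ȳ − b·x̄ = 6.784 − (-0.495469)·3.6 = 8.567687
ŷ(5) = a + b·5 = 8.567687 + (-0.495469)·5 = 6.090344

6.090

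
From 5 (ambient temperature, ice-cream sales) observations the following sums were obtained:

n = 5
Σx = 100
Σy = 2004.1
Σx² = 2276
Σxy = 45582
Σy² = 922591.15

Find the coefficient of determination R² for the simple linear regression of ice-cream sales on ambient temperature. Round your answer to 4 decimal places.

Sxx = Σx² − (Σx)²/n = 2276 − 2000 = 276
Sxy = Σxy − (Σx)(Σy)/n = 45582 − 40082 = 5500
Syy = Σy² − (Σy)²/n = 922591.15 − 803283.362 = 119307.788
R² = Sxy²/(Sxx·Syy) = (5500)²/(276·119307.788) = 0.918645

0.9186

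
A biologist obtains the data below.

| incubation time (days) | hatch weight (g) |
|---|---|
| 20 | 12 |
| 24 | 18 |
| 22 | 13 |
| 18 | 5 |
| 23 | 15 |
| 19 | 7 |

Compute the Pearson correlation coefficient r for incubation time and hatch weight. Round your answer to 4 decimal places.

n = 6, Σx = 126, Σy = 70, Σxy = 1526, Σx² = 2674, Σy² = 936
Sxx = Σx² − (Σx)²/n = 2674 − 2646 = 28
Sxy = Σxy − (Σx)(Σy)/n = 1526 − 1470 = 56
Syy = Σy² − (Σy)²/n = 936 − 816.666667 = 119.333333
r = Sxy/√(Sxx·Syy) = 56/√(3341.333333) = 56/57.804267 = 0.968787

0.9688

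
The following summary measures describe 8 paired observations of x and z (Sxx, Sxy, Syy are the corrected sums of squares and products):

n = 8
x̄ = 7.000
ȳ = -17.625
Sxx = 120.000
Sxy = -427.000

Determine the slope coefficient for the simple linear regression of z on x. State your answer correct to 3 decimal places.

b = Sxy/Sxx = -427/120 = -3.558333

-3.558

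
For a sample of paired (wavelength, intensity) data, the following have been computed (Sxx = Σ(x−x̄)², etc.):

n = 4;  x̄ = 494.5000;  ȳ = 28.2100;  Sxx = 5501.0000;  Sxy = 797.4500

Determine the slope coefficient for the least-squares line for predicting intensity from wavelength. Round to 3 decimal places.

b = Sxy/Sxx = 797.45/5501 = 0.144965

0.145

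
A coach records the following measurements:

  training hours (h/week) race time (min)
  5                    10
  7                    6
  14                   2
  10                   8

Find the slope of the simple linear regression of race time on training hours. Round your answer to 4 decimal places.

n = 4, Σx = 36, Σy = 26, Σxy = 200, Σx² = 370
Sxx = Σx² − (Σx)²/n = 370 − 324 = 46
Sxy = Σxy − (Σx)(Σy)/n = 200 − 234 = -34
b = Sxy/Sxx = -34/46 = -0.739130

-0.7391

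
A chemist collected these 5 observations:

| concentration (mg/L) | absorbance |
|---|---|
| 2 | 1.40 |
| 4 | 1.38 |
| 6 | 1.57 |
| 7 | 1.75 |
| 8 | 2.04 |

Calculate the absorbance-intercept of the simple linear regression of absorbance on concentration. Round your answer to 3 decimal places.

1.080

n = 5, Σx = 27, Σy = 8.14, Σxy = 46.31, Σx² = 169
Sxx = Σx² − (Σx)²/n = 169 − 145.8 = 23.2
Sxy = Σxy − (Σx)(Σy)/n = 46.31 − 43.956 = 2.354
b = Sxy/Sxx = 2.354/23.2 = 0.101466
a = ȳ − b·x̄ = 1.628 − 0.101466·5.4 = 1.080086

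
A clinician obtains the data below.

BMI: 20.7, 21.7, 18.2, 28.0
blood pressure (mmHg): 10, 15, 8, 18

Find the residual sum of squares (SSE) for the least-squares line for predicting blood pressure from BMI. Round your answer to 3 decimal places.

n = 4, Σx = 88.6, Σy = 51, Σxy = 1182.1, Σx² = 2014.62, Σy² = 713
Sxx = Σx² − (Σx)²/n = 2014.62 − 1962.49 = 52.13
Sxy = Σxy − (Σx)(Σy)/n = 1182.1 − 1129.65 = 52.45
Syy = Σy² − (Σy)²/n = 713 − 650.25 = 62.75
b = Sxy/Sxx = 52.45/52.13 = 1.006138
SSE = Syy − b·Sxy = 62.75 − 1.006138·52.45 = 9.978036

9.978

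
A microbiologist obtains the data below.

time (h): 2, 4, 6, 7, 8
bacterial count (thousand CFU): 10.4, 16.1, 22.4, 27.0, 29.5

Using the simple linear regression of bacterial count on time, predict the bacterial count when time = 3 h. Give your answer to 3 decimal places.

n = 5, Σx = 27, Σy = 105.4, Σxy = 644.6, Σx² = 169
Sxx = Σx² − (Σx)²/n = 169 − 145.8 = 23.2
Sxy = Σxy − (Σx)(Σy)/n = 644.6 − 569.16 = 75.44
b = Sxy/Sxx = 75.44/23.2 = 3.251724
a = ȳ − b·x̄ = 21.08 − 3.251724·5.4 = 3.520690
ŷ(3) = a + b·3 = 3.520690 + 3.251724·3 = 13.275862

13.276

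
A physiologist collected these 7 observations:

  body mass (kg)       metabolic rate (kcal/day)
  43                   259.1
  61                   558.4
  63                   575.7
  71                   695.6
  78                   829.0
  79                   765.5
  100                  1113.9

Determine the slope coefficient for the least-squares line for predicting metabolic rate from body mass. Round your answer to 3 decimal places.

n = 7, Σx = 495, Σy = 4797.2, Σxy = 367386.9, Σx² = 36905
Sxx = Σx² − (Σx)²/n = 36905 − 35003.571429 = 1901.428571
Sxy = Σxy − (Σx)(Σy)/n = 367386.9 − 339230.571429 = 28156.328571
b = Sxy/Sxx = 28156.328571/1901.428571 = 14.807986

14.808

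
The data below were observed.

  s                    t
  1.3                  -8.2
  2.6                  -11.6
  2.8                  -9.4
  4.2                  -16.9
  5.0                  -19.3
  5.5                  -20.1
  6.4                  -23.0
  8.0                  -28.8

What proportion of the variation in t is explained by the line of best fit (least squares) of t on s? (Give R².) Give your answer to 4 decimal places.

n = 8, Σx = 35.8, Σy = -137.3, Σxy = -722.77, Σx² = 194.14, Σy² = 2710.71
Sxx = Σx² − (Σx)²/n = 194.14 − 160.205 = 33.935
Sxy = Σxy − (Σx)(Σy)/n = -722.77 − (-614.4175) = -108.3525
Syy = Σy² − (Σy)²/n = 2710.71 − 2356.41125 = 354.29875
R² = Sxy²/(Sxx·Syy) = (-108.3525)²/(33.935·354.29875) = 0.976473

0.9765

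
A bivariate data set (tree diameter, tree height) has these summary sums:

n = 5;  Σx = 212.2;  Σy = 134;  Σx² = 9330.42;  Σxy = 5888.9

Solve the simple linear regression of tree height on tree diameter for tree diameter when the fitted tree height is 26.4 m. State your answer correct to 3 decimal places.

Sxx = Σx² − (Σx)²/n = 9330.42 − 9005.768 = 324.652
Sxy = Σxy − (Σx)(Σy)/n = 5888.9 − 5686.96 = 201.94
b = Sxy/Sxx = 201.94/324.652 = 0.622020
a = ȳ − b·x̄ = 26.8 − 0.622020·42.44 = 0.401476
Set a + b·x = 26.4: x = (26.4 − 0.401476) / 0.622020 = 41.796934

41.797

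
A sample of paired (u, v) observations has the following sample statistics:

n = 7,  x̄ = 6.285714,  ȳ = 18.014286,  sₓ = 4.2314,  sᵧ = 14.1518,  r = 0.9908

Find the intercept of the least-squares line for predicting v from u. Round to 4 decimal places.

b = r · sᵧ/sₓ = 0.9908 · 14.1518/4.2314 = 3.313703
a = ȳ − b·x̄ = 18.014286 − 3.313703·6.285714 = -2.814704

-2.8147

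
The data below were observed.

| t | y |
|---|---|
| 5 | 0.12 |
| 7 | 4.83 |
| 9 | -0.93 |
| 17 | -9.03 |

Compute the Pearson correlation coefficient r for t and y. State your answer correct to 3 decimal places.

-0.879

n = 4, Σx = 38, Σy = -5.01, Σxy = -127.47, Σx² = 444, Σy² = 105.7491
Sxx = Σx² − (Σx)²/n = 444 − 361 = 83
Sxy = Σxy − (Σx)(Σy)/n = -127.47 − (-47.595) = -79.875
Syy = Σy² − (Σy)²/n = 105.7491 − 6.275025 = 99.474075
r = Sxy/√(Sxx·Syy) = -79.875/√(8256.348225) = -79.875/90.864450 = -0.879057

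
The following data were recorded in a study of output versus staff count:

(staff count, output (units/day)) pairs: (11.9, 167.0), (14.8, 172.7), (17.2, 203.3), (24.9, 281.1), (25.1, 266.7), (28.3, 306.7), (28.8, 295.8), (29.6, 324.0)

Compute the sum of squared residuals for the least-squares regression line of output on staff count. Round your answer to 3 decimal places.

572.139

n = 8, Σx = 180.6, Σy = 2017.3, Σxy = 48522.63, Σx² = 4413, Σy² = 535729.81
Sxx = Σx² − (Σx)²/n = 4413 − 4077.045 = 335.955
Sxy = Σxy − (Σx)(Σy)/n = 48522.63 − 45540.5475 = 2982.0825
Syy = Σy² − (Σy)²/n = 535729.81 − 508687.41125 = 27042.39875
b = Sxy/Sxx = 2982.0825/335.955 = 8.876434
SSE = Syy − b·Sxy = 27042.39875 − 8.876434·2982.0825 = 572.139231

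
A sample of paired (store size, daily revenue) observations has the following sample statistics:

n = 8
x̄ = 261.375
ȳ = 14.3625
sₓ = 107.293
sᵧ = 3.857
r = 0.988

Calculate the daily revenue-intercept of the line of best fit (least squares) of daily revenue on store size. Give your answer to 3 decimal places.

5.079

b = r · sᵧ/sₓ = 0.988 · 3.857/107.293 = 0.035517
a = ȳ − b·x̄ = 14.3625 − 0.035517·261.375 = 5.079267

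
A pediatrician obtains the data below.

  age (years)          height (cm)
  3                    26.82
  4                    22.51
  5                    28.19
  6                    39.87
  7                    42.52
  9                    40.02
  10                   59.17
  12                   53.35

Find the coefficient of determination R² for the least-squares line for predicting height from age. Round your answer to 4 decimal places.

n = 8, Σx = 56, Σy = 312.45, Σxy = 2440.39, Σx² = 460, Σy² = 13367.1677
Sxx = Σx² − (Σx)²/n = 460 − 392 = 68
Sxy = Σxy − (Σx)(Σy)/n = 2440.39 − 2187.15 = 253.24
Syy = Σy² − (Σy)²/n = 13367.1677 − 12203.125313 = 1164.042387
R² = Sxy²/(Sxx·Syy) = (253.24)²/(68·1164.042387) = 0.810190

0.8102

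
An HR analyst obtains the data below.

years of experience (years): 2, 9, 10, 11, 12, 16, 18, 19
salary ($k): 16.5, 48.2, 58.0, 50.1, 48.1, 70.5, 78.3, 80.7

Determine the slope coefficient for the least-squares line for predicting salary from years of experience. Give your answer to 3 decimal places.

3.652

n = 8, Σx = 97, Σy = 450.4, Σxy = 6245.8, Σx² = 1391
Sxx = Σx² − (Σx)²/n = 1391 − 1176.125 = 214.875
Sxy = Σxy − (Σx)(Σy)/n = 6245.8 − 5461.1 = 784.7
b = Sxy/Sxx = 784.7/214.875 = 3.651891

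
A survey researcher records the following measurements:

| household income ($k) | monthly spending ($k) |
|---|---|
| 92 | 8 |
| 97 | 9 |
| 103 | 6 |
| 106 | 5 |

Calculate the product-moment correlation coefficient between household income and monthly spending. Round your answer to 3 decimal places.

n = 4, Σx = 398, Σy = 28, Σxy = 2757, Σx² = 39718, Σy² = 206
Sxx = Σx² − (Σx)²/n = 39718 − 39601 = 117
Sxy = Σxy − (Σx)(Σy)/n = 2757 − 2786 = -29
Syy = Σy² − (Σy)²/n = 206 − 196 = 10
r = Sxy/√(Sxx·Syy) = -29/√(1170) = -29/34.205263 = -0.847823

-0.848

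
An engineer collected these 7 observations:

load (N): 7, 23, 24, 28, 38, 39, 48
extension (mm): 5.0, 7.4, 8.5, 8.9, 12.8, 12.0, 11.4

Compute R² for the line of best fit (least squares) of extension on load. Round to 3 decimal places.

n = 7, Σx = 207, Σy = 66, Σxy = 2160, Σx² = 7207, Σy² = 669.02
Sxx = Σx² − (Σx)²/n = 7207 − 6121.285714 = 1085.714286
Sxy = Σxy − (Σx)(Σy)/n = 2160 − 1951.714286 = 208.285714
Syy = Σy² − (Σy)²/n = 669.02 − 622.285714 = 46.734286
R² = Sxy²/(Sxx·Syy) = (208.285714)²/(1085.714286·46.734286) = 0.855003

0.855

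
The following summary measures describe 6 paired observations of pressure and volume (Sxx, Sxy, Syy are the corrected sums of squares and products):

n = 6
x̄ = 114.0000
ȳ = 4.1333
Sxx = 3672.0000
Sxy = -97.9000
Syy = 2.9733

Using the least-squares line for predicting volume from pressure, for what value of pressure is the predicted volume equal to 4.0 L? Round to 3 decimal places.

b = Sxy/Sxx = -97.9/3672 = -0.026661
a = ȳ − b·x̄ = 4.1333 − (-0.026661)·114 = 7.172679
Set a + b·x = 4.0: x = (4.0 − 7.172679) / (-0.026661) = 118.999771

119.000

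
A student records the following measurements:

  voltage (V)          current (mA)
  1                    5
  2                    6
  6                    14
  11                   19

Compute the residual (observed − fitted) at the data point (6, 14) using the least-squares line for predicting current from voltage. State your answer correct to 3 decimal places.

n = 4, Σx = 20, Σy = 44, Σxy = 310, Σx² = 162
Sxx = Σx² − (Σx)²/n = 162 − 100 = 62
Sxy = Σxy − (Σx)(Σy)/n = 310 − 220 = 90
b = Sxy/Sxx = 90/62 = 1.451613
a = ȳ − b·x̄ = 11 − 1.451613·5 = 3.741935
ŷ(6) = 3.741935 + 1.451613·6 = 12.451613
residual = y − ŷ = 14 − 12.451613 = 1.548387

1.548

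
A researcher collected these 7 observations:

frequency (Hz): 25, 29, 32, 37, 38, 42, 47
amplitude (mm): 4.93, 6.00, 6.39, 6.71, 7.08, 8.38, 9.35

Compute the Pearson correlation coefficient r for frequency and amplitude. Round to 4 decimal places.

0.9781

n = 7, Σx = 250, Σy = 48.84, Σxy = 1810.45, Σx² = 9276, Σy² = 353.9344
Sxx = Σx² − (Σx)²/n = 9276 − 8928.571429 = 347.428571
Sxy = Σxy − (Σx)(Σy)/n = 1810.45 − 1744.285714 = 66.164286
Syy = Σy² − (Σy)²/n = 353.9344 − 340.763657 = 13.170743
r = Sxy/√(Sxx·Syy) = 66.164286/√(4575.892376) = 66.164286/67.645343 = 0.978106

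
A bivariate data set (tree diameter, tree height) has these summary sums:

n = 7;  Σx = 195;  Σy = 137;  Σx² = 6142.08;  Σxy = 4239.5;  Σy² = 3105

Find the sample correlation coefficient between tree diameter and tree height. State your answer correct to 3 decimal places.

Sxx = Σx² − (Σx)²/n = 6142.08 − 5432.142857 = 709.937143
Sxy = Σxy − (Σx)(Σy)/n = 4239.5 − 3816.428571 = 423.071429
Syy = Σy² − (Σy)²/n = 3105 − 2681.285714 = 423.714286
r = Sxy/√(Sxx·Syy) = 423.071429/√(300810.509388) = 423.071429/548.461949 = 0.771378

0.771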